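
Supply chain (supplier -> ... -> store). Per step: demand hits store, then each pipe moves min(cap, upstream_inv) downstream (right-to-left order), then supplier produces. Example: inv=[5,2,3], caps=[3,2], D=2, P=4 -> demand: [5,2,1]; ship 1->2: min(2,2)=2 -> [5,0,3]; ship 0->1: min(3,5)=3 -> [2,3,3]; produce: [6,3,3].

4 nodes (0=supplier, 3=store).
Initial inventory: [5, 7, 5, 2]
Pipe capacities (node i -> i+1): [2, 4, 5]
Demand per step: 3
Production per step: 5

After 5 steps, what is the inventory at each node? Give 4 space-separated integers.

Step 1: demand=3,sold=2 ship[2->3]=5 ship[1->2]=4 ship[0->1]=2 prod=5 -> inv=[8 5 4 5]
Step 2: demand=3,sold=3 ship[2->3]=4 ship[1->2]=4 ship[0->1]=2 prod=5 -> inv=[11 3 4 6]
Step 3: demand=3,sold=3 ship[2->3]=4 ship[1->2]=3 ship[0->1]=2 prod=5 -> inv=[14 2 3 7]
Step 4: demand=3,sold=3 ship[2->3]=3 ship[1->2]=2 ship[0->1]=2 prod=5 -> inv=[17 2 2 7]
Step 5: demand=3,sold=3 ship[2->3]=2 ship[1->2]=2 ship[0->1]=2 prod=5 -> inv=[20 2 2 6]

20 2 2 6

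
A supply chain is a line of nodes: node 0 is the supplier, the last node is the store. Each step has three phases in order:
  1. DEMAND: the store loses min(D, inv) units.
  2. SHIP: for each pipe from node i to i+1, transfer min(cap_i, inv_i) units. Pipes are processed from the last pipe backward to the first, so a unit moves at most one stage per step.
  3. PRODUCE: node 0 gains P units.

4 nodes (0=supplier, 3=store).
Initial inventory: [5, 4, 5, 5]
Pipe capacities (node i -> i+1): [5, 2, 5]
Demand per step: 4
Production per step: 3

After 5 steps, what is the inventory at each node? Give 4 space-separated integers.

Step 1: demand=4,sold=4 ship[2->3]=5 ship[1->2]=2 ship[0->1]=5 prod=3 -> inv=[3 7 2 6]
Step 2: demand=4,sold=4 ship[2->3]=2 ship[1->2]=2 ship[0->1]=3 prod=3 -> inv=[3 8 2 4]
Step 3: demand=4,sold=4 ship[2->3]=2 ship[1->2]=2 ship[0->1]=3 prod=3 -> inv=[3 9 2 2]
Step 4: demand=4,sold=2 ship[2->3]=2 ship[1->2]=2 ship[0->1]=3 prod=3 -> inv=[3 10 2 2]
Step 5: demand=4,sold=2 ship[2->3]=2 ship[1->2]=2 ship[0->1]=3 prod=3 -> inv=[3 11 2 2]

3 11 2 2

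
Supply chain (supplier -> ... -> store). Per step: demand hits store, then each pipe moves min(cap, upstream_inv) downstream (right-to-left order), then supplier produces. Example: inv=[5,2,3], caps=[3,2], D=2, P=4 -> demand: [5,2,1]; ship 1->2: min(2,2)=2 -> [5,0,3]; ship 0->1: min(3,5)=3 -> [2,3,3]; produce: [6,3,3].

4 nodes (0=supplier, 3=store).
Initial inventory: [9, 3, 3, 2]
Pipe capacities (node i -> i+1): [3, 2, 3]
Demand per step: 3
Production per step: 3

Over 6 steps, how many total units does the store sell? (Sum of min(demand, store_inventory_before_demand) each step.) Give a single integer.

Step 1: sold=2 (running total=2) -> [9 4 2 3]
Step 2: sold=3 (running total=5) -> [9 5 2 2]
Step 3: sold=2 (running total=7) -> [9 6 2 2]
Step 4: sold=2 (running total=9) -> [9 7 2 2]
Step 5: sold=2 (running total=11) -> [9 8 2 2]
Step 6: sold=2 (running total=13) -> [9 9 2 2]

Answer: 13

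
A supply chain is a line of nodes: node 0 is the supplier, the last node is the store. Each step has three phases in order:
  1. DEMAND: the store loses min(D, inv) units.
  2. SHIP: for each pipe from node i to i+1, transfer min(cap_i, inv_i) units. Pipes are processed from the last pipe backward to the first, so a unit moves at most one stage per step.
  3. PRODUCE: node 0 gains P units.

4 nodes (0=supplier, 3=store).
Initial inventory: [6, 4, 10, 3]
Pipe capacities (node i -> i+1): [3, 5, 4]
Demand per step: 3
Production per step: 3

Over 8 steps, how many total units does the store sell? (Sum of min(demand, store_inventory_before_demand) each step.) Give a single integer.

Step 1: sold=3 (running total=3) -> [6 3 10 4]
Step 2: sold=3 (running total=6) -> [6 3 9 5]
Step 3: sold=3 (running total=9) -> [6 3 8 6]
Step 4: sold=3 (running total=12) -> [6 3 7 7]
Step 5: sold=3 (running total=15) -> [6 3 6 8]
Step 6: sold=3 (running total=18) -> [6 3 5 9]
Step 7: sold=3 (running total=21) -> [6 3 4 10]
Step 8: sold=3 (running total=24) -> [6 3 3 11]

Answer: 24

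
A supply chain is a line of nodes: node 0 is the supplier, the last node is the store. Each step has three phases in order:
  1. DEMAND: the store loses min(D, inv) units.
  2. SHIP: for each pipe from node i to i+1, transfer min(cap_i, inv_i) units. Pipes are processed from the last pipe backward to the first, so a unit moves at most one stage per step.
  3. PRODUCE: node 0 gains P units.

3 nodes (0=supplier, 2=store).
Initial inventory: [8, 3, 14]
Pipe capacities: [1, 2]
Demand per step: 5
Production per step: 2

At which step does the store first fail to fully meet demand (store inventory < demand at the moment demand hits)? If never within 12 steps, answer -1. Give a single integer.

Step 1: demand=5,sold=5 ship[1->2]=2 ship[0->1]=1 prod=2 -> [9 2 11]
Step 2: demand=5,sold=5 ship[1->2]=2 ship[0->1]=1 prod=2 -> [10 1 8]
Step 3: demand=5,sold=5 ship[1->2]=1 ship[0->1]=1 prod=2 -> [11 1 4]
Step 4: demand=5,sold=4 ship[1->2]=1 ship[0->1]=1 prod=2 -> [12 1 1]
Step 5: demand=5,sold=1 ship[1->2]=1 ship[0->1]=1 prod=2 -> [13 1 1]
Step 6: demand=5,sold=1 ship[1->2]=1 ship[0->1]=1 prod=2 -> [14 1 1]
Step 7: demand=5,sold=1 ship[1->2]=1 ship[0->1]=1 prod=2 -> [15 1 1]
Step 8: demand=5,sold=1 ship[1->2]=1 ship[0->1]=1 prod=2 -> [16 1 1]
Step 9: demand=5,sold=1 ship[1->2]=1 ship[0->1]=1 prod=2 -> [17 1 1]
Step 10: demand=5,sold=1 ship[1->2]=1 ship[0->1]=1 prod=2 -> [18 1 1]
Step 11: demand=5,sold=1 ship[1->2]=1 ship[0->1]=1 prod=2 -> [19 1 1]
Step 12: demand=5,sold=1 ship[1->2]=1 ship[0->1]=1 prod=2 -> [20 1 1]
First stockout at step 4

4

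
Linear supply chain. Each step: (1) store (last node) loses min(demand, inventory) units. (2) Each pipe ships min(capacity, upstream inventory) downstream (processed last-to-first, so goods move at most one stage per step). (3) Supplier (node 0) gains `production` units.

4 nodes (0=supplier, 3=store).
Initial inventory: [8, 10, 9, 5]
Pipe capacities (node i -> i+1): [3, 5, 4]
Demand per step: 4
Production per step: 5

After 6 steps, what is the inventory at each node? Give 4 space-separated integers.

Step 1: demand=4,sold=4 ship[2->3]=4 ship[1->2]=5 ship[0->1]=3 prod=5 -> inv=[10 8 10 5]
Step 2: demand=4,sold=4 ship[2->3]=4 ship[1->2]=5 ship[0->1]=3 prod=5 -> inv=[12 6 11 5]
Step 3: demand=4,sold=4 ship[2->3]=4 ship[1->2]=5 ship[0->1]=3 prod=5 -> inv=[14 4 12 5]
Step 4: demand=4,sold=4 ship[2->3]=4 ship[1->2]=4 ship[0->1]=3 prod=5 -> inv=[16 3 12 5]
Step 5: demand=4,sold=4 ship[2->3]=4 ship[1->2]=3 ship[0->1]=3 prod=5 -> inv=[18 3 11 5]
Step 6: demand=4,sold=4 ship[2->3]=4 ship[1->2]=3 ship[0->1]=3 prod=5 -> inv=[20 3 10 5]

20 3 10 5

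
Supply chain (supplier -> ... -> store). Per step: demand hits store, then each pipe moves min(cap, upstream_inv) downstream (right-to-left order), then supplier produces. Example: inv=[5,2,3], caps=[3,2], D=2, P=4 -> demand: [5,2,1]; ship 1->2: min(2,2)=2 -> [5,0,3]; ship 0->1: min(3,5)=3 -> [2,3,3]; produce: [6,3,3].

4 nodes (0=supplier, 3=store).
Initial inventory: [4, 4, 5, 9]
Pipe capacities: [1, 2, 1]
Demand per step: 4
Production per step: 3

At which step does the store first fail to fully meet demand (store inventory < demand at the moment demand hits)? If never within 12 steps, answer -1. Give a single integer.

Step 1: demand=4,sold=4 ship[2->3]=1 ship[1->2]=2 ship[0->1]=1 prod=3 -> [6 3 6 6]
Step 2: demand=4,sold=4 ship[2->3]=1 ship[1->2]=2 ship[0->1]=1 prod=3 -> [8 2 7 3]
Step 3: demand=4,sold=3 ship[2->3]=1 ship[1->2]=2 ship[0->1]=1 prod=3 -> [10 1 8 1]
Step 4: demand=4,sold=1 ship[2->3]=1 ship[1->2]=1 ship[0->1]=1 prod=3 -> [12 1 8 1]
Step 5: demand=4,sold=1 ship[2->3]=1 ship[1->2]=1 ship[0->1]=1 prod=3 -> [14 1 8 1]
Step 6: demand=4,sold=1 ship[2->3]=1 ship[1->2]=1 ship[0->1]=1 prod=3 -> [16 1 8 1]
Step 7: demand=4,sold=1 ship[2->3]=1 ship[1->2]=1 ship[0->1]=1 prod=3 -> [18 1 8 1]
Step 8: demand=4,sold=1 ship[2->3]=1 ship[1->2]=1 ship[0->1]=1 prod=3 -> [20 1 8 1]
Step 9: demand=4,sold=1 ship[2->3]=1 ship[1->2]=1 ship[0->1]=1 prod=3 -> [22 1 8 1]
Step 10: demand=4,sold=1 ship[2->3]=1 ship[1->2]=1 ship[0->1]=1 prod=3 -> [24 1 8 1]
Step 11: demand=4,sold=1 ship[2->3]=1 ship[1->2]=1 ship[0->1]=1 prod=3 -> [26 1 8 1]
Step 12: demand=4,sold=1 ship[2->3]=1 ship[1->2]=1 ship[0->1]=1 prod=3 -> [28 1 8 1]
First stockout at step 3

3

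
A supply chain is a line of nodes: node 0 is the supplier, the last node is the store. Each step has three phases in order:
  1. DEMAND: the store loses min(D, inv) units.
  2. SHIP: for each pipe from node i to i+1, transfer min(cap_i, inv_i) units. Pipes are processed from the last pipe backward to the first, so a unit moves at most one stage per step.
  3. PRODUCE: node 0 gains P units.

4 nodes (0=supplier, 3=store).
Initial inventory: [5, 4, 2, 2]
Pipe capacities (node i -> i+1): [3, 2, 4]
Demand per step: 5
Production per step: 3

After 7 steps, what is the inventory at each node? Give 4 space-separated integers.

Step 1: demand=5,sold=2 ship[2->3]=2 ship[1->2]=2 ship[0->1]=3 prod=3 -> inv=[5 5 2 2]
Step 2: demand=5,sold=2 ship[2->3]=2 ship[1->2]=2 ship[0->1]=3 prod=3 -> inv=[5 6 2 2]
Step 3: demand=5,sold=2 ship[2->3]=2 ship[1->2]=2 ship[0->1]=3 prod=3 -> inv=[5 7 2 2]
Step 4: demand=5,sold=2 ship[2->3]=2 ship[1->2]=2 ship[0->1]=3 prod=3 -> inv=[5 8 2 2]
Step 5: demand=5,sold=2 ship[2->3]=2 ship[1->2]=2 ship[0->1]=3 prod=3 -> inv=[5 9 2 2]
Step 6: demand=5,sold=2 ship[2->3]=2 ship[1->2]=2 ship[0->1]=3 prod=3 -> inv=[5 10 2 2]
Step 7: demand=5,sold=2 ship[2->3]=2 ship[1->2]=2 ship[0->1]=3 prod=3 -> inv=[5 11 2 2]

5 11 2 2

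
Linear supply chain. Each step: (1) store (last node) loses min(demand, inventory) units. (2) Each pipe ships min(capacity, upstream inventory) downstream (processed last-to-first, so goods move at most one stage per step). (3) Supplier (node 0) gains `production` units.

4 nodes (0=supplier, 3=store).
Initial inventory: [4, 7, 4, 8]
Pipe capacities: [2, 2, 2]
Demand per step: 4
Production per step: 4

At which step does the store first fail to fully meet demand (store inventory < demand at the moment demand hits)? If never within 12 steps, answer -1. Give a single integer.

Step 1: demand=4,sold=4 ship[2->3]=2 ship[1->2]=2 ship[0->1]=2 prod=4 -> [6 7 4 6]
Step 2: demand=4,sold=4 ship[2->3]=2 ship[1->2]=2 ship[0->1]=2 prod=4 -> [8 7 4 4]
Step 3: demand=4,sold=4 ship[2->3]=2 ship[1->2]=2 ship[0->1]=2 prod=4 -> [10 7 4 2]
Step 4: demand=4,sold=2 ship[2->3]=2 ship[1->2]=2 ship[0->1]=2 prod=4 -> [12 7 4 2]
Step 5: demand=4,sold=2 ship[2->3]=2 ship[1->2]=2 ship[0->1]=2 prod=4 -> [14 7 4 2]
Step 6: demand=4,sold=2 ship[2->3]=2 ship[1->2]=2 ship[0->1]=2 prod=4 -> [16 7 4 2]
Step 7: demand=4,sold=2 ship[2->3]=2 ship[1->2]=2 ship[0->1]=2 prod=4 -> [18 7 4 2]
Step 8: demand=4,sold=2 ship[2->3]=2 ship[1->2]=2 ship[0->1]=2 prod=4 -> [20 7 4 2]
Step 9: demand=4,sold=2 ship[2->3]=2 ship[1->2]=2 ship[0->1]=2 prod=4 -> [22 7 4 2]
Step 10: demand=4,sold=2 ship[2->3]=2 ship[1->2]=2 ship[0->1]=2 prod=4 -> [24 7 4 2]
Step 11: demand=4,sold=2 ship[2->3]=2 ship[1->2]=2 ship[0->1]=2 prod=4 -> [26 7 4 2]
Step 12: demand=4,sold=2 ship[2->3]=2 ship[1->2]=2 ship[0->1]=2 prod=4 -> [28 7 4 2]
First stockout at step 4

4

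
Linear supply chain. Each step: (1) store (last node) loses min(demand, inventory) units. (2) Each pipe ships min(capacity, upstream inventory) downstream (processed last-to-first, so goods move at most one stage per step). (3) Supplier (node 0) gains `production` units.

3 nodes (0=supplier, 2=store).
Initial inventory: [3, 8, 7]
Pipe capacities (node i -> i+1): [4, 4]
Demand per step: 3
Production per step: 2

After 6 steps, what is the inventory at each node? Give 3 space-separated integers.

Step 1: demand=3,sold=3 ship[1->2]=4 ship[0->1]=3 prod=2 -> inv=[2 7 8]
Step 2: demand=3,sold=3 ship[1->2]=4 ship[0->1]=2 prod=2 -> inv=[2 5 9]
Step 3: demand=3,sold=3 ship[1->2]=4 ship[0->1]=2 prod=2 -> inv=[2 3 10]
Step 4: demand=3,sold=3 ship[1->2]=3 ship[0->1]=2 prod=2 -> inv=[2 2 10]
Step 5: demand=3,sold=3 ship[1->2]=2 ship[0->1]=2 prod=2 -> inv=[2 2 9]
Step 6: demand=3,sold=3 ship[1->2]=2 ship[0->1]=2 prod=2 -> inv=[2 2 8]

2 2 8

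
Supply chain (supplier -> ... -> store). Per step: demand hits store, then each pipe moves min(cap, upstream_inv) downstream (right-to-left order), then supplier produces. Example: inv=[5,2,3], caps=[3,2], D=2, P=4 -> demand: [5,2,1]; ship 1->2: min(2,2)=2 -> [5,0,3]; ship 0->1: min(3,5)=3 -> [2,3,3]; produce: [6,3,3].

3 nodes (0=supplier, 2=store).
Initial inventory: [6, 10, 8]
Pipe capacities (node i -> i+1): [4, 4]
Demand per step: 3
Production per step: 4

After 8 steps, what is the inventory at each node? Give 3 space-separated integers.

Step 1: demand=3,sold=3 ship[1->2]=4 ship[0->1]=4 prod=4 -> inv=[6 10 9]
Step 2: demand=3,sold=3 ship[1->2]=4 ship[0->1]=4 prod=4 -> inv=[6 10 10]
Step 3: demand=3,sold=3 ship[1->2]=4 ship[0->1]=4 prod=4 -> inv=[6 10 11]
Step 4: demand=3,sold=3 ship[1->2]=4 ship[0->1]=4 prod=4 -> inv=[6 10 12]
Step 5: demand=3,sold=3 ship[1->2]=4 ship[0->1]=4 prod=4 -> inv=[6 10 13]
Step 6: demand=3,sold=3 ship[1->2]=4 ship[0->1]=4 prod=4 -> inv=[6 10 14]
Step 7: demand=3,sold=3 ship[1->2]=4 ship[0->1]=4 prod=4 -> inv=[6 10 15]
Step 8: demand=3,sold=3 ship[1->2]=4 ship[0->1]=4 prod=4 -> inv=[6 10 16]

6 10 16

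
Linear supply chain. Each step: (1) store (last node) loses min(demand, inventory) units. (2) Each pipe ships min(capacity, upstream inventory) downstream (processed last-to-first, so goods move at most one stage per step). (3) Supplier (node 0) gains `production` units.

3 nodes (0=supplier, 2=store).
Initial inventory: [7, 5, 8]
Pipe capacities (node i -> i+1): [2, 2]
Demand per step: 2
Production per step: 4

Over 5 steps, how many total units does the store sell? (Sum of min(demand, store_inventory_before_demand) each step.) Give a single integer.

Answer: 10

Derivation:
Step 1: sold=2 (running total=2) -> [9 5 8]
Step 2: sold=2 (running total=4) -> [11 5 8]
Step 3: sold=2 (running total=6) -> [13 5 8]
Step 4: sold=2 (running total=8) -> [15 5 8]
Step 5: sold=2 (running total=10) -> [17 5 8]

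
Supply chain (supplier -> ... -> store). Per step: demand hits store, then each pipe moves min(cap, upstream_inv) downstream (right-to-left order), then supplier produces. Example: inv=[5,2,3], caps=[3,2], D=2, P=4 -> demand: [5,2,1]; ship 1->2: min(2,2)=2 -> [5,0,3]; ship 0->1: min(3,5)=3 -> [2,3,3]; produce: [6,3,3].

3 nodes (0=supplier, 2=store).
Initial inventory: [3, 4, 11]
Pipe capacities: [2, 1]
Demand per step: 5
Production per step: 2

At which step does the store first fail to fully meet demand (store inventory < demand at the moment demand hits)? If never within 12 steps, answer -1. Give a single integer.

Step 1: demand=5,sold=5 ship[1->2]=1 ship[0->1]=2 prod=2 -> [3 5 7]
Step 2: demand=5,sold=5 ship[1->2]=1 ship[0->1]=2 prod=2 -> [3 6 3]
Step 3: demand=5,sold=3 ship[1->2]=1 ship[0->1]=2 prod=2 -> [3 7 1]
Step 4: demand=5,sold=1 ship[1->2]=1 ship[0->1]=2 prod=2 -> [3 8 1]
Step 5: demand=5,sold=1 ship[1->2]=1 ship[0->1]=2 prod=2 -> [3 9 1]
Step 6: demand=5,sold=1 ship[1->2]=1 ship[0->1]=2 prod=2 -> [3 10 1]
Step 7: demand=5,sold=1 ship[1->2]=1 ship[0->1]=2 prod=2 -> [3 11 1]
Step 8: demand=5,sold=1 ship[1->2]=1 ship[0->1]=2 prod=2 -> [3 12 1]
Step 9: demand=5,sold=1 ship[1->2]=1 ship[0->1]=2 prod=2 -> [3 13 1]
Step 10: demand=5,sold=1 ship[1->2]=1 ship[0->1]=2 prod=2 -> [3 14 1]
Step 11: demand=5,sold=1 ship[1->2]=1 ship[0->1]=2 prod=2 -> [3 15 1]
Step 12: demand=5,sold=1 ship[1->2]=1 ship[0->1]=2 prod=2 -> [3 16 1]
First stockout at step 3

3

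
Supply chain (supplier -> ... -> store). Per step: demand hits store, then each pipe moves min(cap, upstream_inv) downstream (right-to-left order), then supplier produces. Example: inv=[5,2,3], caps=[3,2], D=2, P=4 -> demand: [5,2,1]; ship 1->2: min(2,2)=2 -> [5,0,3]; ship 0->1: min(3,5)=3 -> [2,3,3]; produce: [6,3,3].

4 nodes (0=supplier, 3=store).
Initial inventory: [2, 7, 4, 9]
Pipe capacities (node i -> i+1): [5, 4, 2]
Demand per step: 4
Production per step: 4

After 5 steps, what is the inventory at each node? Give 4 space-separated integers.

Step 1: demand=4,sold=4 ship[2->3]=2 ship[1->2]=4 ship[0->1]=2 prod=4 -> inv=[4 5 6 7]
Step 2: demand=4,sold=4 ship[2->3]=2 ship[1->2]=4 ship[0->1]=4 prod=4 -> inv=[4 5 8 5]
Step 3: demand=4,sold=4 ship[2->3]=2 ship[1->2]=4 ship[0->1]=4 prod=4 -> inv=[4 5 10 3]
Step 4: demand=4,sold=3 ship[2->3]=2 ship[1->2]=4 ship[0->1]=4 prod=4 -> inv=[4 5 12 2]
Step 5: demand=4,sold=2 ship[2->3]=2 ship[1->2]=4 ship[0->1]=4 prod=4 -> inv=[4 5 14 2]

4 5 14 2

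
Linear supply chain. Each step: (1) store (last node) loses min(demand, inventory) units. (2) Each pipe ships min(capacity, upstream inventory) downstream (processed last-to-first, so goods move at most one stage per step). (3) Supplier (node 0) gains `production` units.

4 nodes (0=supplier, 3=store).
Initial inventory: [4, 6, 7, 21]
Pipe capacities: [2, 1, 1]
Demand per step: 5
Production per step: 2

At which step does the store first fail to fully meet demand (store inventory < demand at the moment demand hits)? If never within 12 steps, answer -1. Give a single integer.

Step 1: demand=5,sold=5 ship[2->3]=1 ship[1->2]=1 ship[0->1]=2 prod=2 -> [4 7 7 17]
Step 2: demand=5,sold=5 ship[2->3]=1 ship[1->2]=1 ship[0->1]=2 prod=2 -> [4 8 7 13]
Step 3: demand=5,sold=5 ship[2->3]=1 ship[1->2]=1 ship[0->1]=2 prod=2 -> [4 9 7 9]
Step 4: demand=5,sold=5 ship[2->3]=1 ship[1->2]=1 ship[0->1]=2 prod=2 -> [4 10 7 5]
Step 5: demand=5,sold=5 ship[2->3]=1 ship[1->2]=1 ship[0->1]=2 prod=2 -> [4 11 7 1]
Step 6: demand=5,sold=1 ship[2->3]=1 ship[1->2]=1 ship[0->1]=2 prod=2 -> [4 12 7 1]
Step 7: demand=5,sold=1 ship[2->3]=1 ship[1->2]=1 ship[0->1]=2 prod=2 -> [4 13 7 1]
Step 8: demand=5,sold=1 ship[2->3]=1 ship[1->2]=1 ship[0->1]=2 prod=2 -> [4 14 7 1]
Step 9: demand=5,sold=1 ship[2->3]=1 ship[1->2]=1 ship[0->1]=2 prod=2 -> [4 15 7 1]
Step 10: demand=5,sold=1 ship[2->3]=1 ship[1->2]=1 ship[0->1]=2 prod=2 -> [4 16 7 1]
Step 11: demand=5,sold=1 ship[2->3]=1 ship[1->2]=1 ship[0->1]=2 prod=2 -> [4 17 7 1]
Step 12: demand=5,sold=1 ship[2->3]=1 ship[1->2]=1 ship[0->1]=2 prod=2 -> [4 18 7 1]
First stockout at step 6

6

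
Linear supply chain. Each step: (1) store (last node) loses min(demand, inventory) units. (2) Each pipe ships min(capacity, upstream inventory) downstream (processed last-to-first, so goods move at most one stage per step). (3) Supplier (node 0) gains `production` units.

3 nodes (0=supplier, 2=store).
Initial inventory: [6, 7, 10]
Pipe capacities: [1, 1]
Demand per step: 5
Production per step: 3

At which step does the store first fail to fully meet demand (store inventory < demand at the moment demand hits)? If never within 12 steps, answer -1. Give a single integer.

Step 1: demand=5,sold=5 ship[1->2]=1 ship[0->1]=1 prod=3 -> [8 7 6]
Step 2: demand=5,sold=5 ship[1->2]=1 ship[0->1]=1 prod=3 -> [10 7 2]
Step 3: demand=5,sold=2 ship[1->2]=1 ship[0->1]=1 prod=3 -> [12 7 1]
Step 4: demand=5,sold=1 ship[1->2]=1 ship[0->1]=1 prod=3 -> [14 7 1]
Step 5: demand=5,sold=1 ship[1->2]=1 ship[0->1]=1 prod=3 -> [16 7 1]
Step 6: demand=5,sold=1 ship[1->2]=1 ship[0->1]=1 prod=3 -> [18 7 1]
Step 7: demand=5,sold=1 ship[1->2]=1 ship[0->1]=1 prod=3 -> [20 7 1]
Step 8: demand=5,sold=1 ship[1->2]=1 ship[0->1]=1 prod=3 -> [22 7 1]
Step 9: demand=5,sold=1 ship[1->2]=1 ship[0->1]=1 prod=3 -> [24 7 1]
Step 10: demand=5,sold=1 ship[1->2]=1 ship[0->1]=1 prod=3 -> [26 7 1]
Step 11: demand=5,sold=1 ship[1->2]=1 ship[0->1]=1 prod=3 -> [28 7 1]
Step 12: demand=5,sold=1 ship[1->2]=1 ship[0->1]=1 prod=3 -> [30 7 1]
First stockout at step 3

3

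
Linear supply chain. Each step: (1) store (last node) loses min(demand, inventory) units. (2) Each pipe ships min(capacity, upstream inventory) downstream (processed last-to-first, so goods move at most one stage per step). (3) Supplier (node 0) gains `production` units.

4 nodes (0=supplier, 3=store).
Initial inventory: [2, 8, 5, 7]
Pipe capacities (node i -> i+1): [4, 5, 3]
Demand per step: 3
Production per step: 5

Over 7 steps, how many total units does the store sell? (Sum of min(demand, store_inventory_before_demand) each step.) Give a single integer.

Answer: 21

Derivation:
Step 1: sold=3 (running total=3) -> [5 5 7 7]
Step 2: sold=3 (running total=6) -> [6 4 9 7]
Step 3: sold=3 (running total=9) -> [7 4 10 7]
Step 4: sold=3 (running total=12) -> [8 4 11 7]
Step 5: sold=3 (running total=15) -> [9 4 12 7]
Step 6: sold=3 (running total=18) -> [10 4 13 7]
Step 7: sold=3 (running total=21) -> [11 4 14 7]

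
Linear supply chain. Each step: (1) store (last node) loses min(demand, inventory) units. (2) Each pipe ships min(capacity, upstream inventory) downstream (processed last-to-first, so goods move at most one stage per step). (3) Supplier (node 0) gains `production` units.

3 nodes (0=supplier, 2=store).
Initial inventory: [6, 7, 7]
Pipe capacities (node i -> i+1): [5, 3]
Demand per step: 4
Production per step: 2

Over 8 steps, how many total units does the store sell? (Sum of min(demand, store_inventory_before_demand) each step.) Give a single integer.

Answer: 28

Derivation:
Step 1: sold=4 (running total=4) -> [3 9 6]
Step 2: sold=4 (running total=8) -> [2 9 5]
Step 3: sold=4 (running total=12) -> [2 8 4]
Step 4: sold=4 (running total=16) -> [2 7 3]
Step 5: sold=3 (running total=19) -> [2 6 3]
Step 6: sold=3 (running total=22) -> [2 5 3]
Step 7: sold=3 (running total=25) -> [2 4 3]
Step 8: sold=3 (running total=28) -> [2 3 3]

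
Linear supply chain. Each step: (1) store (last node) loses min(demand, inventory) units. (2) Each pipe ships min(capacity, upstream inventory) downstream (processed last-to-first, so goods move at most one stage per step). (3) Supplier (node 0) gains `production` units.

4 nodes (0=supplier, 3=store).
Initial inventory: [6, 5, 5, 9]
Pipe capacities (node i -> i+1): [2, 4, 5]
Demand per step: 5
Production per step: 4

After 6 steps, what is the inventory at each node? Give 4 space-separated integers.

Step 1: demand=5,sold=5 ship[2->3]=5 ship[1->2]=4 ship[0->1]=2 prod=4 -> inv=[8 3 4 9]
Step 2: demand=5,sold=5 ship[2->3]=4 ship[1->2]=3 ship[0->1]=2 prod=4 -> inv=[10 2 3 8]
Step 3: demand=5,sold=5 ship[2->3]=3 ship[1->2]=2 ship[0->1]=2 prod=4 -> inv=[12 2 2 6]
Step 4: demand=5,sold=5 ship[2->3]=2 ship[1->2]=2 ship[0->1]=2 prod=4 -> inv=[14 2 2 3]
Step 5: demand=5,sold=3 ship[2->3]=2 ship[1->2]=2 ship[0->1]=2 prod=4 -> inv=[16 2 2 2]
Step 6: demand=5,sold=2 ship[2->3]=2 ship[1->2]=2 ship[0->1]=2 prod=4 -> inv=[18 2 2 2]

18 2 2 2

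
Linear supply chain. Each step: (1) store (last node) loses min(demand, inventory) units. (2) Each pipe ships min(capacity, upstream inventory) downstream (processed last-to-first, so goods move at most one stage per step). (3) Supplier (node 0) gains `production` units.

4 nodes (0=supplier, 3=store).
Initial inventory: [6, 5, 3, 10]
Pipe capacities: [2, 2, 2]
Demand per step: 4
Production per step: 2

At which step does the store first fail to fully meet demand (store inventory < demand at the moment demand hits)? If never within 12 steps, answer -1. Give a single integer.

Step 1: demand=4,sold=4 ship[2->3]=2 ship[1->2]=2 ship[0->1]=2 prod=2 -> [6 5 3 8]
Step 2: demand=4,sold=4 ship[2->3]=2 ship[1->2]=2 ship[0->1]=2 prod=2 -> [6 5 3 6]
Step 3: demand=4,sold=4 ship[2->3]=2 ship[1->2]=2 ship[0->1]=2 prod=2 -> [6 5 3 4]
Step 4: demand=4,sold=4 ship[2->3]=2 ship[1->2]=2 ship[0->1]=2 prod=2 -> [6 5 3 2]
Step 5: demand=4,sold=2 ship[2->3]=2 ship[1->2]=2 ship[0->1]=2 prod=2 -> [6 5 3 2]
Step 6: demand=4,sold=2 ship[2->3]=2 ship[1->2]=2 ship[0->1]=2 prod=2 -> [6 5 3 2]
Step 7: demand=4,sold=2 ship[2->3]=2 ship[1->2]=2 ship[0->1]=2 prod=2 -> [6 5 3 2]
Step 8: demand=4,sold=2 ship[2->3]=2 ship[1->2]=2 ship[0->1]=2 prod=2 -> [6 5 3 2]
Step 9: demand=4,sold=2 ship[2->3]=2 ship[1->2]=2 ship[0->1]=2 prod=2 -> [6 5 3 2]
Step 10: demand=4,sold=2 ship[2->3]=2 ship[1->2]=2 ship[0->1]=2 prod=2 -> [6 5 3 2]
Step 11: demand=4,sold=2 ship[2->3]=2 ship[1->2]=2 ship[0->1]=2 prod=2 -> [6 5 3 2]
Step 12: demand=4,sold=2 ship[2->3]=2 ship[1->2]=2 ship[0->1]=2 prod=2 -> [6 5 3 2]
First stockout at step 5

5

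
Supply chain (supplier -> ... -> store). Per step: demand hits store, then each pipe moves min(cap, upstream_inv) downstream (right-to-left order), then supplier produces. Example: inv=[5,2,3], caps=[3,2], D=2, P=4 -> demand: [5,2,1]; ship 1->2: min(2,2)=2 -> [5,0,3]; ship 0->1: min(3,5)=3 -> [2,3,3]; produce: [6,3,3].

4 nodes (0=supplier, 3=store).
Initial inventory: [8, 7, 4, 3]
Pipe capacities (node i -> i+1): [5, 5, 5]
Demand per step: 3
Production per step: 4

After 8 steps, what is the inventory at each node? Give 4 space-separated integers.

Step 1: demand=3,sold=3 ship[2->3]=4 ship[1->2]=5 ship[0->1]=5 prod=4 -> inv=[7 7 5 4]
Step 2: demand=3,sold=3 ship[2->3]=5 ship[1->2]=5 ship[0->1]=5 prod=4 -> inv=[6 7 5 6]
Step 3: demand=3,sold=3 ship[2->3]=5 ship[1->2]=5 ship[0->1]=5 prod=4 -> inv=[5 7 5 8]
Step 4: demand=3,sold=3 ship[2->3]=5 ship[1->2]=5 ship[0->1]=5 prod=4 -> inv=[4 7 5 10]
Step 5: demand=3,sold=3 ship[2->3]=5 ship[1->2]=5 ship[0->1]=4 prod=4 -> inv=[4 6 5 12]
Step 6: demand=3,sold=3 ship[2->3]=5 ship[1->2]=5 ship[0->1]=4 prod=4 -> inv=[4 5 5 14]
Step 7: demand=3,sold=3 ship[2->3]=5 ship[1->2]=5 ship[0->1]=4 prod=4 -> inv=[4 4 5 16]
Step 8: demand=3,sold=3 ship[2->3]=5 ship[1->2]=4 ship[0->1]=4 prod=4 -> inv=[4 4 4 18]

4 4 4 18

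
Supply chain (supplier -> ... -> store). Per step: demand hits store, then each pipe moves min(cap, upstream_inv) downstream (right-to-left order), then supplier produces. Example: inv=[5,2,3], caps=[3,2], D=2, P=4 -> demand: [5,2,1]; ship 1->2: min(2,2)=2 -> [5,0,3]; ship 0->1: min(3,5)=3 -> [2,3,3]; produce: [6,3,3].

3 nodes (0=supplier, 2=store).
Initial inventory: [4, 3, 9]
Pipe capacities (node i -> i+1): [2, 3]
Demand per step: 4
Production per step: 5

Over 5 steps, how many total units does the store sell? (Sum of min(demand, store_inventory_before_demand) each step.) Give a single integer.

Answer: 18

Derivation:
Step 1: sold=4 (running total=4) -> [7 2 8]
Step 2: sold=4 (running total=8) -> [10 2 6]
Step 3: sold=4 (running total=12) -> [13 2 4]
Step 4: sold=4 (running total=16) -> [16 2 2]
Step 5: sold=2 (running total=18) -> [19 2 2]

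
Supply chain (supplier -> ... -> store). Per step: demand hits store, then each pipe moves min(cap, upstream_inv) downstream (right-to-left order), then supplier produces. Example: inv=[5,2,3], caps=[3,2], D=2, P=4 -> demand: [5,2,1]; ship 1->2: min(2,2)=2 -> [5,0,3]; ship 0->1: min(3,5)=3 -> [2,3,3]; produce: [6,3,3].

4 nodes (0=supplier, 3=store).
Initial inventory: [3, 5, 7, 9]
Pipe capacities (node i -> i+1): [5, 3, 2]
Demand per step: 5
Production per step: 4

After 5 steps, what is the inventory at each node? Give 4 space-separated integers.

Step 1: demand=5,sold=5 ship[2->3]=2 ship[1->2]=3 ship[0->1]=3 prod=4 -> inv=[4 5 8 6]
Step 2: demand=5,sold=5 ship[2->3]=2 ship[1->2]=3 ship[0->1]=4 prod=4 -> inv=[4 6 9 3]
Step 3: demand=5,sold=3 ship[2->3]=2 ship[1->2]=3 ship[0->1]=4 prod=4 -> inv=[4 7 10 2]
Step 4: demand=5,sold=2 ship[2->3]=2 ship[1->2]=3 ship[0->1]=4 prod=4 -> inv=[4 8 11 2]
Step 5: demand=5,sold=2 ship[2->3]=2 ship[1->2]=3 ship[0->1]=4 prod=4 -> inv=[4 9 12 2]

4 9 12 2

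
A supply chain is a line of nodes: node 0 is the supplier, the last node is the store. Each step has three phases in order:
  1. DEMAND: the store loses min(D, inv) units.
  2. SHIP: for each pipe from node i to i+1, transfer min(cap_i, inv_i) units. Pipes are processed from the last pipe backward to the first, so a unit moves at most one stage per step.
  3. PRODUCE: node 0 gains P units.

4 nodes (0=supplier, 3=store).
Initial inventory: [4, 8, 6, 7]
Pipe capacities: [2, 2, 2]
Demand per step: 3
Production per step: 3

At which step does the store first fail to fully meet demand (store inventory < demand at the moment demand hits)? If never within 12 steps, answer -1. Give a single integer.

Step 1: demand=3,sold=3 ship[2->3]=2 ship[1->2]=2 ship[0->1]=2 prod=3 -> [5 8 6 6]
Step 2: demand=3,sold=3 ship[2->3]=2 ship[1->2]=2 ship[0->1]=2 prod=3 -> [6 8 6 5]
Step 3: demand=3,sold=3 ship[2->3]=2 ship[1->2]=2 ship[0->1]=2 prod=3 -> [7 8 6 4]
Step 4: demand=3,sold=3 ship[2->3]=2 ship[1->2]=2 ship[0->1]=2 prod=3 -> [8 8 6 3]
Step 5: demand=3,sold=3 ship[2->3]=2 ship[1->2]=2 ship[0->1]=2 prod=3 -> [9 8 6 2]
Step 6: demand=3,sold=2 ship[2->3]=2 ship[1->2]=2 ship[0->1]=2 prod=3 -> [10 8 6 2]
Step 7: demand=3,sold=2 ship[2->3]=2 ship[1->2]=2 ship[0->1]=2 prod=3 -> [11 8 6 2]
Step 8: demand=3,sold=2 ship[2->3]=2 ship[1->2]=2 ship[0->1]=2 prod=3 -> [12 8 6 2]
Step 9: demand=3,sold=2 ship[2->3]=2 ship[1->2]=2 ship[0->1]=2 prod=3 -> [13 8 6 2]
Step 10: demand=3,sold=2 ship[2->3]=2 ship[1->2]=2 ship[0->1]=2 prod=3 -> [14 8 6 2]
Step 11: demand=3,sold=2 ship[2->3]=2 ship[1->2]=2 ship[0->1]=2 prod=3 -> [15 8 6 2]
Step 12: demand=3,sold=2 ship[2->3]=2 ship[1->2]=2 ship[0->1]=2 prod=3 -> [16 8 6 2]
First stockout at step 6

6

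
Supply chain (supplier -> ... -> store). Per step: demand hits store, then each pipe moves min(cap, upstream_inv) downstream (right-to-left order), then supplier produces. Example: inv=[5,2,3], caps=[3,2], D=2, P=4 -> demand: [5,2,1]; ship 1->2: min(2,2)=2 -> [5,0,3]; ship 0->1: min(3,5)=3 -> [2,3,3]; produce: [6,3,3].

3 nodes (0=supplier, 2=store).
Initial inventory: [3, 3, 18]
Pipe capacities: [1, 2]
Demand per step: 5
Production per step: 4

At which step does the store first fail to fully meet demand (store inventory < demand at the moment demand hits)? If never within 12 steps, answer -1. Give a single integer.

Step 1: demand=5,sold=5 ship[1->2]=2 ship[0->1]=1 prod=4 -> [6 2 15]
Step 2: demand=5,sold=5 ship[1->2]=2 ship[0->1]=1 prod=4 -> [9 1 12]
Step 3: demand=5,sold=5 ship[1->2]=1 ship[0->1]=1 prod=4 -> [12 1 8]
Step 4: demand=5,sold=5 ship[1->2]=1 ship[0->1]=1 prod=4 -> [15 1 4]
Step 5: demand=5,sold=4 ship[1->2]=1 ship[0->1]=1 prod=4 -> [18 1 1]
Step 6: demand=5,sold=1 ship[1->2]=1 ship[0->1]=1 prod=4 -> [21 1 1]
Step 7: demand=5,sold=1 ship[1->2]=1 ship[0->1]=1 prod=4 -> [24 1 1]
Step 8: demand=5,sold=1 ship[1->2]=1 ship[0->1]=1 prod=4 -> [27 1 1]
Step 9: demand=5,sold=1 ship[1->2]=1 ship[0->1]=1 prod=4 -> [30 1 1]
Step 10: demand=5,sold=1 ship[1->2]=1 ship[0->1]=1 prod=4 -> [33 1 1]
Step 11: demand=5,sold=1 ship[1->2]=1 ship[0->1]=1 prod=4 -> [36 1 1]
Step 12: demand=5,sold=1 ship[1->2]=1 ship[0->1]=1 prod=4 -> [39 1 1]
First stockout at step 5

5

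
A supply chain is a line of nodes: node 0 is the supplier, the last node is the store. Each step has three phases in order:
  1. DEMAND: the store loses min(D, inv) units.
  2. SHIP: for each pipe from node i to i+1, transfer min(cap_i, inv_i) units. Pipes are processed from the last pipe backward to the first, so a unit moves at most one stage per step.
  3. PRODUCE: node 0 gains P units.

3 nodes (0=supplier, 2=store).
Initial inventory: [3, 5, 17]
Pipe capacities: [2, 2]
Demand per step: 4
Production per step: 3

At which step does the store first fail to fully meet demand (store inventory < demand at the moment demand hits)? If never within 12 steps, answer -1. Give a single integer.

Step 1: demand=4,sold=4 ship[1->2]=2 ship[0->1]=2 prod=3 -> [4 5 15]
Step 2: demand=4,sold=4 ship[1->2]=2 ship[0->1]=2 prod=3 -> [5 5 13]
Step 3: demand=4,sold=4 ship[1->2]=2 ship[0->1]=2 prod=3 -> [6 5 11]
Step 4: demand=4,sold=4 ship[1->2]=2 ship[0->1]=2 prod=3 -> [7 5 9]
Step 5: demand=4,sold=4 ship[1->2]=2 ship[0->1]=2 prod=3 -> [8 5 7]
Step 6: demand=4,sold=4 ship[1->2]=2 ship[0->1]=2 prod=3 -> [9 5 5]
Step 7: demand=4,sold=4 ship[1->2]=2 ship[0->1]=2 prod=3 -> [10 5 3]
Step 8: demand=4,sold=3 ship[1->2]=2 ship[0->1]=2 prod=3 -> [11 5 2]
Step 9: demand=4,sold=2 ship[1->2]=2 ship[0->1]=2 prod=3 -> [12 5 2]
Step 10: demand=4,sold=2 ship[1->2]=2 ship[0->1]=2 prod=3 -> [13 5 2]
Step 11: demand=4,sold=2 ship[1->2]=2 ship[0->1]=2 prod=3 -> [14 5 2]
Step 12: demand=4,sold=2 ship[1->2]=2 ship[0->1]=2 prod=3 -> [15 5 2]
First stockout at step 8

8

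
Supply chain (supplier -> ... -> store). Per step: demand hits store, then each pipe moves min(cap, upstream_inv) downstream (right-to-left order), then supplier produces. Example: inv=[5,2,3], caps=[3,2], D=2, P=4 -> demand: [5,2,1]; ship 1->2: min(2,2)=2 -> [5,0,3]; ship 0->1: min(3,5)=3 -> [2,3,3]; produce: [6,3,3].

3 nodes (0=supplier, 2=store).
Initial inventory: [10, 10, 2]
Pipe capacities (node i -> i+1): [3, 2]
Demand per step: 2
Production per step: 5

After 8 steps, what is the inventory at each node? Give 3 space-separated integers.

Step 1: demand=2,sold=2 ship[1->2]=2 ship[0->1]=3 prod=5 -> inv=[12 11 2]
Step 2: demand=2,sold=2 ship[1->2]=2 ship[0->1]=3 prod=5 -> inv=[14 12 2]
Step 3: demand=2,sold=2 ship[1->2]=2 ship[0->1]=3 prod=5 -> inv=[16 13 2]
Step 4: demand=2,sold=2 ship[1->2]=2 ship[0->1]=3 prod=5 -> inv=[18 14 2]
Step 5: demand=2,sold=2 ship[1->2]=2 ship[0->1]=3 prod=5 -> inv=[20 15 2]
Step 6: demand=2,sold=2 ship[1->2]=2 ship[0->1]=3 prod=5 -> inv=[22 16 2]
Step 7: demand=2,sold=2 ship[1->2]=2 ship[0->1]=3 prod=5 -> inv=[24 17 2]
Step 8: demand=2,sold=2 ship[1->2]=2 ship[0->1]=3 prod=5 -> inv=[26 18 2]

26 18 2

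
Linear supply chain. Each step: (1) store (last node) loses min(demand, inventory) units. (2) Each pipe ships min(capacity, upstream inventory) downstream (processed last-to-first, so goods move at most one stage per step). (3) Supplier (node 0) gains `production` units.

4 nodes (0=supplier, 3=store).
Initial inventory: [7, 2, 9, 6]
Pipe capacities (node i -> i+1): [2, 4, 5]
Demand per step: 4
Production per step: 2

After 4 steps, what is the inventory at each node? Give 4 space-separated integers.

Step 1: demand=4,sold=4 ship[2->3]=5 ship[1->2]=2 ship[0->1]=2 prod=2 -> inv=[7 2 6 7]
Step 2: demand=4,sold=4 ship[2->3]=5 ship[1->2]=2 ship[0->1]=2 prod=2 -> inv=[7 2 3 8]
Step 3: demand=4,sold=4 ship[2->3]=3 ship[1->2]=2 ship[0->1]=2 prod=2 -> inv=[7 2 2 7]
Step 4: demand=4,sold=4 ship[2->3]=2 ship[1->2]=2 ship[0->1]=2 prod=2 -> inv=[7 2 2 5]

7 2 2 5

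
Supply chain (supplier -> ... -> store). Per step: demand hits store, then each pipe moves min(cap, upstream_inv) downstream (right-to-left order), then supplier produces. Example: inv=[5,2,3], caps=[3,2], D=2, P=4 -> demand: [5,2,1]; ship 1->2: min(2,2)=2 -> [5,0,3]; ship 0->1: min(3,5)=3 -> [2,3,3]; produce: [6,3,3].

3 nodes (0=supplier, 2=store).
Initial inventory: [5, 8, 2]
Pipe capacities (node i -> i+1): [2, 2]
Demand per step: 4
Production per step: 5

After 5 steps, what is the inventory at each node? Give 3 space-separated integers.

Step 1: demand=4,sold=2 ship[1->2]=2 ship[0->1]=2 prod=5 -> inv=[8 8 2]
Step 2: demand=4,sold=2 ship[1->2]=2 ship[0->1]=2 prod=5 -> inv=[11 8 2]
Step 3: demand=4,sold=2 ship[1->2]=2 ship[0->1]=2 prod=5 -> inv=[14 8 2]
Step 4: demand=4,sold=2 ship[1->2]=2 ship[0->1]=2 prod=5 -> inv=[17 8 2]
Step 5: demand=4,sold=2 ship[1->2]=2 ship[0->1]=2 prod=5 -> inv=[20 8 2]

20 8 2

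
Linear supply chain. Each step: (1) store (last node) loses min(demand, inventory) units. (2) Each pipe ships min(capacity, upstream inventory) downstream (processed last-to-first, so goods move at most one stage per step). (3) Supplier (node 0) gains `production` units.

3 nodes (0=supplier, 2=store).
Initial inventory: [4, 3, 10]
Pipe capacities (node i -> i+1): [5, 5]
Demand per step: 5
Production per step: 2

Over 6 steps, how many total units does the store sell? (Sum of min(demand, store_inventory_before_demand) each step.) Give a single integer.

Step 1: sold=5 (running total=5) -> [2 4 8]
Step 2: sold=5 (running total=10) -> [2 2 7]
Step 3: sold=5 (running total=15) -> [2 2 4]
Step 4: sold=4 (running total=19) -> [2 2 2]
Step 5: sold=2 (running total=21) -> [2 2 2]
Step 6: sold=2 (running total=23) -> [2 2 2]

Answer: 23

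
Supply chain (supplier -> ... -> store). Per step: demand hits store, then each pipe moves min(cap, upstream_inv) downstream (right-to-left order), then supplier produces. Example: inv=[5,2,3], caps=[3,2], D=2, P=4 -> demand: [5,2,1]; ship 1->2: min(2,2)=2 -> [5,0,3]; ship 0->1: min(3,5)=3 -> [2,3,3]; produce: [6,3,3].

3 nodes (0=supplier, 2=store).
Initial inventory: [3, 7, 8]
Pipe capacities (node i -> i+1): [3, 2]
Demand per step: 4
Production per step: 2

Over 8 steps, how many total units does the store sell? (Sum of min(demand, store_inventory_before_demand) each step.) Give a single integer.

Step 1: sold=4 (running total=4) -> [2 8 6]
Step 2: sold=4 (running total=8) -> [2 8 4]
Step 3: sold=4 (running total=12) -> [2 8 2]
Step 4: sold=2 (running total=14) -> [2 8 2]
Step 5: sold=2 (running total=16) -> [2 8 2]
Step 6: sold=2 (running total=18) -> [2 8 2]
Step 7: sold=2 (running total=20) -> [2 8 2]
Step 8: sold=2 (running total=22) -> [2 8 2]

Answer: 22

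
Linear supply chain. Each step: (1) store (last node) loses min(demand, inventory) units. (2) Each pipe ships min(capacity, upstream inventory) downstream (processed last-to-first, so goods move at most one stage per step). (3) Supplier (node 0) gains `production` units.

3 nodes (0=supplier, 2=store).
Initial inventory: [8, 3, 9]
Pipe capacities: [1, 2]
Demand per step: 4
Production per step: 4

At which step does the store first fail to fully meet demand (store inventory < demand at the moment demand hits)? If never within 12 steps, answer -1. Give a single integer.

Step 1: demand=4,sold=4 ship[1->2]=2 ship[0->1]=1 prod=4 -> [11 2 7]
Step 2: demand=4,sold=4 ship[1->2]=2 ship[0->1]=1 prod=4 -> [14 1 5]
Step 3: demand=4,sold=4 ship[1->2]=1 ship[0->1]=1 prod=4 -> [17 1 2]
Step 4: demand=4,sold=2 ship[1->2]=1 ship[0->1]=1 prod=4 -> [20 1 1]
Step 5: demand=4,sold=1 ship[1->2]=1 ship[0->1]=1 prod=4 -> [23 1 1]
Step 6: demand=4,sold=1 ship[1->2]=1 ship[0->1]=1 prod=4 -> [26 1 1]
Step 7: demand=4,sold=1 ship[1->2]=1 ship[0->1]=1 prod=4 -> [29 1 1]
Step 8: demand=4,sold=1 ship[1->2]=1 ship[0->1]=1 prod=4 -> [32 1 1]
Step 9: demand=4,sold=1 ship[1->2]=1 ship[0->1]=1 prod=4 -> [35 1 1]
Step 10: demand=4,sold=1 ship[1->2]=1 ship[0->1]=1 prod=4 -> [38 1 1]
Step 11: demand=4,sold=1 ship[1->2]=1 ship[0->1]=1 prod=4 -> [41 1 1]
Step 12: demand=4,sold=1 ship[1->2]=1 ship[0->1]=1 prod=4 -> [44 1 1]
First stockout at step 4

4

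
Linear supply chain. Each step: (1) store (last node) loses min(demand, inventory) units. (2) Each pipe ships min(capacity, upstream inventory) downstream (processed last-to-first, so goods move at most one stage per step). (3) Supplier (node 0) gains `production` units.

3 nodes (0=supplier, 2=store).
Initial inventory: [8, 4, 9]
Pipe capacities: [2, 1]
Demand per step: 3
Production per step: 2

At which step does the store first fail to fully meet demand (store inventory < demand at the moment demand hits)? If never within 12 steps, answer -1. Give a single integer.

Step 1: demand=3,sold=3 ship[1->2]=1 ship[0->1]=2 prod=2 -> [8 5 7]
Step 2: demand=3,sold=3 ship[1->2]=1 ship[0->1]=2 prod=2 -> [8 6 5]
Step 3: demand=3,sold=3 ship[1->2]=1 ship[0->1]=2 prod=2 -> [8 7 3]
Step 4: demand=3,sold=3 ship[1->2]=1 ship[0->1]=2 prod=2 -> [8 8 1]
Step 5: demand=3,sold=1 ship[1->2]=1 ship[0->1]=2 prod=2 -> [8 9 1]
Step 6: demand=3,sold=1 ship[1->2]=1 ship[0->1]=2 prod=2 -> [8 10 1]
Step 7: demand=3,sold=1 ship[1->2]=1 ship[0->1]=2 prod=2 -> [8 11 1]
Step 8: demand=3,sold=1 ship[1->2]=1 ship[0->1]=2 prod=2 -> [8 12 1]
Step 9: demand=3,sold=1 ship[1->2]=1 ship[0->1]=2 prod=2 -> [8 13 1]
Step 10: demand=3,sold=1 ship[1->2]=1 ship[0->1]=2 prod=2 -> [8 14 1]
Step 11: demand=3,sold=1 ship[1->2]=1 ship[0->1]=2 prod=2 -> [8 15 1]
Step 12: demand=3,sold=1 ship[1->2]=1 ship[0->1]=2 prod=2 -> [8 16 1]
First stockout at step 5

5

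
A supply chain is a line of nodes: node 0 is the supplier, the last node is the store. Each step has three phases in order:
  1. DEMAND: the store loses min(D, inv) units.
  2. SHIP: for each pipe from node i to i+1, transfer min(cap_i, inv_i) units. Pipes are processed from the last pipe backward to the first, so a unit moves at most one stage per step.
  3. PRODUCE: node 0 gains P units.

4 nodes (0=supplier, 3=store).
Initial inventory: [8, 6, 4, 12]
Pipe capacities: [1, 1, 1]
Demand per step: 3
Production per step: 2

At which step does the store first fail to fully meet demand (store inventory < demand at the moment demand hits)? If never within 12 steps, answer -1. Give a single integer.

Step 1: demand=3,sold=3 ship[2->3]=1 ship[1->2]=1 ship[0->1]=1 prod=2 -> [9 6 4 10]
Step 2: demand=3,sold=3 ship[2->3]=1 ship[1->2]=1 ship[0->1]=1 prod=2 -> [10 6 4 8]
Step 3: demand=3,sold=3 ship[2->3]=1 ship[1->2]=1 ship[0->1]=1 prod=2 -> [11 6 4 6]
Step 4: demand=3,sold=3 ship[2->3]=1 ship[1->2]=1 ship[0->1]=1 prod=2 -> [12 6 4 4]
Step 5: demand=3,sold=3 ship[2->3]=1 ship[1->2]=1 ship[0->1]=1 prod=2 -> [13 6 4 2]
Step 6: demand=3,sold=2 ship[2->3]=1 ship[1->2]=1 ship[0->1]=1 prod=2 -> [14 6 4 1]
Step 7: demand=3,sold=1 ship[2->3]=1 ship[1->2]=1 ship[0->1]=1 prod=2 -> [15 6 4 1]
Step 8: demand=3,sold=1 ship[2->3]=1 ship[1->2]=1 ship[0->1]=1 prod=2 -> [16 6 4 1]
Step 9: demand=3,sold=1 ship[2->3]=1 ship[1->2]=1 ship[0->1]=1 prod=2 -> [17 6 4 1]
Step 10: demand=3,sold=1 ship[2->3]=1 ship[1->2]=1 ship[0->1]=1 prod=2 -> [18 6 4 1]
Step 11: demand=3,sold=1 ship[2->3]=1 ship[1->2]=1 ship[0->1]=1 prod=2 -> [19 6 4 1]
Step 12: demand=3,sold=1 ship[2->3]=1 ship[1->2]=1 ship[0->1]=1 prod=2 -> [20 6 4 1]
First stockout at step 6

6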